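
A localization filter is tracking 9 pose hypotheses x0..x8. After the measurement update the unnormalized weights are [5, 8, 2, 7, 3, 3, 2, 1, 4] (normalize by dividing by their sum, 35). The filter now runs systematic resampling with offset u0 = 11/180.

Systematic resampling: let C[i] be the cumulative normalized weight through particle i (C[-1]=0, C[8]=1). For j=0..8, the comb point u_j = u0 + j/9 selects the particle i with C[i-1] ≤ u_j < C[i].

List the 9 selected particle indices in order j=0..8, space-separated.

C = [1/7, 13/35, 3/7, 22/35, 5/7, 4/5, 6/7, 31/35, 1]
j=0: u_0=11/180 ∈ [0, 1/7) → index 0
j=1: u_1=31/180 ∈ [1/7, 13/35) → index 1
j=2: u_2=17/60 ∈ [1/7, 13/35) → index 1
j=3: u_3=71/180 ∈ [13/35, 3/7) → index 2
j=4: u_4=91/180 ∈ [3/7, 22/35) → index 3
j=5: u_5=37/60 ∈ [3/7, 22/35) → index 3
j=6: u_6=131/180 ∈ [5/7, 4/5) → index 5
j=7: u_7=151/180 ∈ [4/5, 6/7) → index 6
j=8: u_8=19/20 ∈ [31/35, 1) → index 8

0 1 1 2 3 3 5 6 8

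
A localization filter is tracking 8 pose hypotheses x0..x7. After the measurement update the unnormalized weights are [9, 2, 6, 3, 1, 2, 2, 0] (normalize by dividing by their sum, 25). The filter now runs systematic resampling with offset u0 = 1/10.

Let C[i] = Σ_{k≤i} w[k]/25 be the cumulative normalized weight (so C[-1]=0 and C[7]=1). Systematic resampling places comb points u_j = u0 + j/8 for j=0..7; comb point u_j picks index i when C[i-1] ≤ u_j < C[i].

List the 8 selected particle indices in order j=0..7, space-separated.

0 0 0 2 2 3 5 6

C = [9/25, 11/25, 17/25, 4/5, 21/25, 23/25, 1, 1]
j=0: u_0=1/10 ∈ [0, 9/25) → index 0
j=1: u_1=9/40 ∈ [0, 9/25) → index 0
j=2: u_2=7/20 ∈ [0, 9/25) → index 0
j=3: u_3=19/40 ∈ [11/25, 17/25) → index 2
j=4: u_4=3/5 ∈ [11/25, 17/25) → index 2
j=5: u_5=29/40 ∈ [17/25, 4/5) → index 3
j=6: u_6=17/20 ∈ [21/25, 23/25) → index 5
j=7: u_7=39/40 ∈ [23/25, 1) → index 6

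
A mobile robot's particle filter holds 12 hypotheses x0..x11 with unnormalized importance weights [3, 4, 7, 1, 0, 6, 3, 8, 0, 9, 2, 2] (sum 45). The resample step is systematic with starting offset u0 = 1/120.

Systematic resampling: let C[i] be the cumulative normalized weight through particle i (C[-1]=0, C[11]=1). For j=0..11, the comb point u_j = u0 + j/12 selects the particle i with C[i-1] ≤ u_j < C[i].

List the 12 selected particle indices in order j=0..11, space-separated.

C = [1/15, 7/45, 14/45, 1/3, 1/3, 7/15, 8/15, 32/45, 32/45, 41/45, 43/45, 1]
j=0: u_0=1/120 ∈ [0, 1/15) → index 0
j=1: u_1=11/120 ∈ [1/15, 7/45) → index 1
j=2: u_2=7/40 ∈ [7/45, 14/45) → index 2
j=3: u_3=31/120 ∈ [7/45, 14/45) → index 2
j=4: u_4=41/120 ∈ [1/3, 7/15) → index 5
j=5: u_5=17/40 ∈ [1/3, 7/15) → index 5
j=6: u_6=61/120 ∈ [7/15, 8/15) → index 6
j=7: u_7=71/120 ∈ [8/15, 32/45) → index 7
j=8: u_8=27/40 ∈ [8/15, 32/45) → index 7
j=9: u_9=91/120 ∈ [32/45, 41/45) → index 9
j=10: u_10=101/120 ∈ [32/45, 41/45) → index 9
j=11: u_11=37/40 ∈ [41/45, 43/45) → index 10

0 1 2 2 5 5 6 7 7 9 9 10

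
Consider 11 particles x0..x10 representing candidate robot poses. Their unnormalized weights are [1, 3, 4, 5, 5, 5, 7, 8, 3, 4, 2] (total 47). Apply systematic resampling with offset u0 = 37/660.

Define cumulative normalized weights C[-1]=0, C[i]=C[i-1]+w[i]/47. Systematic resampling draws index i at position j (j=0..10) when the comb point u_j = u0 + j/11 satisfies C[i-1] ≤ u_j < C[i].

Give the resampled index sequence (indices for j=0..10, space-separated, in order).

1 2 3 4 5 6 6 7 7 9 10

C = [1/47, 4/47, 8/47, 13/47, 18/47, 23/47, 30/47, 38/47, 41/47, 45/47, 1]
j=0: u_0=37/660 ∈ [1/47, 4/47) → index 1
j=1: u_1=97/660 ∈ [4/47, 8/47) → index 2
j=2: u_2=157/660 ∈ [8/47, 13/47) → index 3
j=3: u_3=217/660 ∈ [13/47, 18/47) → index 4
j=4: u_4=277/660 ∈ [18/47, 23/47) → index 5
j=5: u_5=337/660 ∈ [23/47, 30/47) → index 6
j=6: u_6=397/660 ∈ [23/47, 30/47) → index 6
j=7: u_7=457/660 ∈ [30/47, 38/47) → index 7
j=8: u_8=47/60 ∈ [30/47, 38/47) → index 7
j=9: u_9=577/660 ∈ [41/47, 45/47) → index 9
j=10: u_10=637/660 ∈ [45/47, 1) → index 10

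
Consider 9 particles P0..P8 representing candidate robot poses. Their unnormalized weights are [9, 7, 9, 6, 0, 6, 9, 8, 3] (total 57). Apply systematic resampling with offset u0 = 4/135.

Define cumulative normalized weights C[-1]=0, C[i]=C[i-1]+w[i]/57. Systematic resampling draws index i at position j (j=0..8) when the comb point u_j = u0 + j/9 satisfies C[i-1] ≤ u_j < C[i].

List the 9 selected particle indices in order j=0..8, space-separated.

C = [3/19, 16/57, 25/57, 31/57, 31/57, 37/57, 46/57, 18/19, 1]
j=0: u_0=4/135 ∈ [0, 3/19) → index 0
j=1: u_1=19/135 ∈ [0, 3/19) → index 0
j=2: u_2=34/135 ∈ [3/19, 16/57) → index 1
j=3: u_3=49/135 ∈ [16/57, 25/57) → index 2
j=4: u_4=64/135 ∈ [25/57, 31/57) → index 3
j=5: u_5=79/135 ∈ [31/57, 37/57) → index 5
j=6: u_6=94/135 ∈ [37/57, 46/57) → index 6
j=7: u_7=109/135 ∈ [46/57, 18/19) → index 7
j=8: u_8=124/135 ∈ [46/57, 18/19) → index 7

0 0 1 2 3 5 6 7 7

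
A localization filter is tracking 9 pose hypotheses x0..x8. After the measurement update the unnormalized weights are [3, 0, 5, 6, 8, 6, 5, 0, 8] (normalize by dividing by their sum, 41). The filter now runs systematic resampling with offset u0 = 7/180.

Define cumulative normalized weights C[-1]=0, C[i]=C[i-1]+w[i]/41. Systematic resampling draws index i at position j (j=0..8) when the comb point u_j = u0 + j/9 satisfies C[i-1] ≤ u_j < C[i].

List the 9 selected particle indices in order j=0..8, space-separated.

0 2 3 4 4 5 6 8 8

C = [3/41, 3/41, 8/41, 14/41, 22/41, 28/41, 33/41, 33/41, 1]
j=0: u_0=7/180 ∈ [0, 3/41) → index 0
j=1: u_1=3/20 ∈ [3/41, 8/41) → index 2
j=2: u_2=47/180 ∈ [8/41, 14/41) → index 3
j=3: u_3=67/180 ∈ [14/41, 22/41) → index 4
j=4: u_4=29/60 ∈ [14/41, 22/41) → index 4
j=5: u_5=107/180 ∈ [22/41, 28/41) → index 5
j=6: u_6=127/180 ∈ [28/41, 33/41) → index 6
j=7: u_7=49/60 ∈ [33/41, 1) → index 8
j=8: u_8=167/180 ∈ [33/41, 1) → index 8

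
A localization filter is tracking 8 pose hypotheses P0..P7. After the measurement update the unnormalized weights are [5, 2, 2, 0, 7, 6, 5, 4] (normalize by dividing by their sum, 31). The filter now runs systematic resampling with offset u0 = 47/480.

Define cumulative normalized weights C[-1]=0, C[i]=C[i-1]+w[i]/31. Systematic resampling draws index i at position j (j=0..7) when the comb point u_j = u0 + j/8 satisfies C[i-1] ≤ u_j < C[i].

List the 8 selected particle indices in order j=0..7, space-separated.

C = [5/31, 7/31, 9/31, 9/31, 16/31, 22/31, 27/31, 1]
j=0: u_0=47/480 ∈ [0, 5/31) → index 0
j=1: u_1=107/480 ∈ [5/31, 7/31) → index 1
j=2: u_2=167/480 ∈ [9/31, 16/31) → index 4
j=3: u_3=227/480 ∈ [9/31, 16/31) → index 4
j=4: u_4=287/480 ∈ [16/31, 22/31) → index 5
j=5: u_5=347/480 ∈ [22/31, 27/31) → index 6
j=6: u_6=407/480 ∈ [22/31, 27/31) → index 6
j=7: u_7=467/480 ∈ [27/31, 1) → index 7

0 1 4 4 5 6 6 7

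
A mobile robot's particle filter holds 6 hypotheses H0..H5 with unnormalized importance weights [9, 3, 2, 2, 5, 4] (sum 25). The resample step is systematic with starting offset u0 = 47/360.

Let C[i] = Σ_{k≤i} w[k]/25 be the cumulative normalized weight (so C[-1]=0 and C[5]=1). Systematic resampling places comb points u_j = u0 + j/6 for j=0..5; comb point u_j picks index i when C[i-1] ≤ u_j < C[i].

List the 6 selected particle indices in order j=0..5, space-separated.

C = [9/25, 12/25, 14/25, 16/25, 21/25, 1]
j=0: u_0=47/360 ∈ [0, 9/25) → index 0
j=1: u_1=107/360 ∈ [0, 9/25) → index 0
j=2: u_2=167/360 ∈ [9/25, 12/25) → index 1
j=3: u_3=227/360 ∈ [14/25, 16/25) → index 3
j=4: u_4=287/360 ∈ [16/25, 21/25) → index 4
j=5: u_5=347/360 ∈ [21/25, 1) → index 5

0 0 1 3 4 5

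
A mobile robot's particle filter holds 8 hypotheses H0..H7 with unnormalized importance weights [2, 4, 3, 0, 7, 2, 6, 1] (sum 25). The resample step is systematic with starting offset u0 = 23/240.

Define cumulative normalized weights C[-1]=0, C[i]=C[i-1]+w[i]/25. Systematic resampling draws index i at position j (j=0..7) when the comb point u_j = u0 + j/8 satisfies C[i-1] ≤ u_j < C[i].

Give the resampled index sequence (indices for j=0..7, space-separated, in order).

C = [2/25, 6/25, 9/25, 9/25, 16/25, 18/25, 24/25, 1]
j=0: u_0=23/240 ∈ [2/25, 6/25) → index 1
j=1: u_1=53/240 ∈ [2/25, 6/25) → index 1
j=2: u_2=83/240 ∈ [6/25, 9/25) → index 2
j=3: u_3=113/240 ∈ [9/25, 16/25) → index 4
j=4: u_4=143/240 ∈ [9/25, 16/25) → index 4
j=5: u_5=173/240 ∈ [18/25, 24/25) → index 6
j=6: u_6=203/240 ∈ [18/25, 24/25) → index 6
j=7: u_7=233/240 ∈ [24/25, 1) → index 7

1 1 2 4 4 6 6 7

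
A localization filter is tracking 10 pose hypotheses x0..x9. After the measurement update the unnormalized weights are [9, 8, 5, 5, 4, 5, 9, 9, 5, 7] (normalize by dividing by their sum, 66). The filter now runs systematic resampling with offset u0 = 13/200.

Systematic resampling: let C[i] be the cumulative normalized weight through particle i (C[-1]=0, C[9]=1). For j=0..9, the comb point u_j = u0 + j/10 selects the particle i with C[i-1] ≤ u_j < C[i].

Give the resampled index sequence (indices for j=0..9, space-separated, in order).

0 1 2 3 4 6 6 7 8 9

C = [3/22, 17/66, 1/3, 9/22, 31/66, 6/11, 15/22, 9/11, 59/66, 1]
j=0: u_0=13/200 ∈ [0, 3/22) → index 0
j=1: u_1=33/200 ∈ [3/22, 17/66) → index 1
j=2: u_2=53/200 ∈ [17/66, 1/3) → index 2
j=3: u_3=73/200 ∈ [1/3, 9/22) → index 3
j=4: u_4=93/200 ∈ [9/22, 31/66) → index 4
j=5: u_5=113/200 ∈ [6/11, 15/22) → index 6
j=6: u_6=133/200 ∈ [6/11, 15/22) → index 6
j=7: u_7=153/200 ∈ [15/22, 9/11) → index 7
j=8: u_8=173/200 ∈ [9/11, 59/66) → index 8
j=9: u_9=193/200 ∈ [59/66, 1) → index 9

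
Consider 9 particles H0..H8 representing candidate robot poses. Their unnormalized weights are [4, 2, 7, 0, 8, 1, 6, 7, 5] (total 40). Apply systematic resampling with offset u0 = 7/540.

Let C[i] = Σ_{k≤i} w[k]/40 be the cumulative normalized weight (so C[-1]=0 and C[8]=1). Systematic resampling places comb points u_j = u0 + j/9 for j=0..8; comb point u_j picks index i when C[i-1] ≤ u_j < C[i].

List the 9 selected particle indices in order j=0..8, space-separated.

0 1 2 4 4 6 6 7 8

C = [1/10, 3/20, 13/40, 13/40, 21/40, 11/20, 7/10, 7/8, 1]
j=0: u_0=7/540 ∈ [0, 1/10) → index 0
j=1: u_1=67/540 ∈ [1/10, 3/20) → index 1
j=2: u_2=127/540 ∈ [3/20, 13/40) → index 2
j=3: u_3=187/540 ∈ [13/40, 21/40) → index 4
j=4: u_4=247/540 ∈ [13/40, 21/40) → index 4
j=5: u_5=307/540 ∈ [11/20, 7/10) → index 6
j=6: u_6=367/540 ∈ [11/20, 7/10) → index 6
j=7: u_7=427/540 ∈ [7/10, 7/8) → index 7
j=8: u_8=487/540 ∈ [7/8, 1) → index 8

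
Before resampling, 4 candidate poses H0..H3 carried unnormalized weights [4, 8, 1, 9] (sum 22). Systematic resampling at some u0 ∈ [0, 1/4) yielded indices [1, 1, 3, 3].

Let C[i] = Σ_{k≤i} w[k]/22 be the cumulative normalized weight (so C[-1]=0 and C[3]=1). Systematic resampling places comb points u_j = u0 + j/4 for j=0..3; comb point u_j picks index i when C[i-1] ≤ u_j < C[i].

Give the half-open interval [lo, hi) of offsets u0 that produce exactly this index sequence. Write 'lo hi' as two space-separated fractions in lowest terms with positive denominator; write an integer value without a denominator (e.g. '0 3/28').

2/11 1/4

C = [2/11, 6/11, 13/22, 1]
j=0 picked index 1: u0 ∈ [2/11, 6/11)
j=1 picked index 1: u0 ∈ [-3/44, 13/44)
j=2 picked index 3: u0 ∈ [1/11, 1/2)
j=3 picked index 3: u0 ∈ [-7/44, 1/4)
intersection: [2/11, 1/4)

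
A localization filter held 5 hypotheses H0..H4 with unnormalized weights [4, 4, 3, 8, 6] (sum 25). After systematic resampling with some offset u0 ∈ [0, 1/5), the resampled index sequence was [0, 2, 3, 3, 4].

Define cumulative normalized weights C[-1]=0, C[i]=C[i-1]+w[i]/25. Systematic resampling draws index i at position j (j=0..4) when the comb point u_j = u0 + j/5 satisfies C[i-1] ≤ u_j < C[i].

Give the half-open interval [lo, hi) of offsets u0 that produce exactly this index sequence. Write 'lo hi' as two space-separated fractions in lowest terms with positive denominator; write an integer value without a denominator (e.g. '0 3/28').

C = [4/25, 8/25, 11/25, 19/25, 1]
j=0 picked index 0: u0 ∈ [0, 4/25)
j=1 picked index 2: u0 ∈ [3/25, 6/25)
j=2 picked index 3: u0 ∈ [1/25, 9/25)
j=3 picked index 3: u0 ∈ [-4/25, 4/25)
j=4 picked index 4: u0 ∈ [-1/25, 1/5)
intersection: [3/25, 4/25)

3/25 4/25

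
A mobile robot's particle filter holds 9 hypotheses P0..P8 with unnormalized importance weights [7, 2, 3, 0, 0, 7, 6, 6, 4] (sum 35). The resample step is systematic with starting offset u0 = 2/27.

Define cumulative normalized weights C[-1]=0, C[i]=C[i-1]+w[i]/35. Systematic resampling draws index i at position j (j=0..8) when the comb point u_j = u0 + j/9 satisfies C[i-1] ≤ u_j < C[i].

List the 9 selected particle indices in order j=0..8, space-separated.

0 0 2 5 5 6 7 7 8

C = [1/5, 9/35, 12/35, 12/35, 12/35, 19/35, 5/7, 31/35, 1]
j=0: u_0=2/27 ∈ [0, 1/5) → index 0
j=1: u_1=5/27 ∈ [0, 1/5) → index 0
j=2: u_2=8/27 ∈ [9/35, 12/35) → index 2
j=3: u_3=11/27 ∈ [12/35, 19/35) → index 5
j=4: u_4=14/27 ∈ [12/35, 19/35) → index 5
j=5: u_5=17/27 ∈ [19/35, 5/7) → index 6
j=6: u_6=20/27 ∈ [5/7, 31/35) → index 7
j=7: u_7=23/27 ∈ [5/7, 31/35) → index 7
j=8: u_8=26/27 ∈ [31/35, 1) → index 8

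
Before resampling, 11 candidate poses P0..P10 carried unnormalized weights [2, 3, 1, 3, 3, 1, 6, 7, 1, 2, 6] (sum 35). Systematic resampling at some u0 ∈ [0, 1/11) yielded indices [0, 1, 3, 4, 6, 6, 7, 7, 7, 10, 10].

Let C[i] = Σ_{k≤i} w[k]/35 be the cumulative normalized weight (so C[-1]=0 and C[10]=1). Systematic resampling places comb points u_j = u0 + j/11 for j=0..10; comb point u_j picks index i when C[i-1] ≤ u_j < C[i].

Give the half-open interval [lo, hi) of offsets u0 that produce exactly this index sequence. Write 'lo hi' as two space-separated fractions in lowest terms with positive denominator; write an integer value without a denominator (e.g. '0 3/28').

4/385 6/385

C = [2/35, 1/7, 6/35, 9/35, 12/35, 13/35, 19/35, 26/35, 27/35, 29/35, 1]
j=0 picked index 0: u0 ∈ [0, 2/35)
j=1 picked index 1: u0 ∈ [-13/385, 4/77)
j=2 picked index 3: u0 ∈ [-4/385, 29/385)
j=3 picked index 4: u0 ∈ [-6/385, 27/385)
j=4 picked index 6: u0 ∈ [3/385, 69/385)
j=5 picked index 6: u0 ∈ [-32/385, 34/385)
j=6 picked index 7: u0 ∈ [-1/385, 76/385)
j=7 picked index 7: u0 ∈ [-36/385, 41/385)
j=8 picked index 7: u0 ∈ [-71/385, 6/385)
j=9 picked index 10: u0 ∈ [4/385, 2/11)
j=10 picked index 10: u0 ∈ [-31/385, 1/11)
intersection: [4/385, 6/385)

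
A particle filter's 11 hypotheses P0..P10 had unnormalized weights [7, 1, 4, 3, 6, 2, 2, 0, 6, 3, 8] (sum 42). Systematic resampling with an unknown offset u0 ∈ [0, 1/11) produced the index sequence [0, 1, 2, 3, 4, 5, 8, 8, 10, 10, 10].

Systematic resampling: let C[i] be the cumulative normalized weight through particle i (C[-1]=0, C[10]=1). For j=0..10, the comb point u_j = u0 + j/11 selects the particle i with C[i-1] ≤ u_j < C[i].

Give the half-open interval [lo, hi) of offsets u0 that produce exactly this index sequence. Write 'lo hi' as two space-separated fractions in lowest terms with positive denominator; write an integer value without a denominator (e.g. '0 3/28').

C = [1/6, 4/21, 2/7, 5/14, 1/2, 23/42, 25/42, 25/42, 31/42, 17/21, 1]
j=0 picked index 0: u0 ∈ [0, 1/6)
j=1 picked index 1: u0 ∈ [5/66, 23/231)
j=2 picked index 2: u0 ∈ [2/231, 8/77)
j=3 picked index 3: u0 ∈ [1/77, 13/154)
j=4 picked index 4: u0 ∈ [-1/154, 3/22)
j=5 picked index 5: u0 ∈ [1/22, 43/462)
j=6 picked index 8: u0 ∈ [23/462, 89/462)
j=7 picked index 8: u0 ∈ [-19/462, 47/462)
j=8 picked index 10: u0 ∈ [19/231, 3/11)
j=9 picked index 10: u0 ∈ [-2/231, 2/11)
j=10 picked index 10: u0 ∈ [-23/231, 1/11)
intersection: [19/231, 13/154)

19/231 13/154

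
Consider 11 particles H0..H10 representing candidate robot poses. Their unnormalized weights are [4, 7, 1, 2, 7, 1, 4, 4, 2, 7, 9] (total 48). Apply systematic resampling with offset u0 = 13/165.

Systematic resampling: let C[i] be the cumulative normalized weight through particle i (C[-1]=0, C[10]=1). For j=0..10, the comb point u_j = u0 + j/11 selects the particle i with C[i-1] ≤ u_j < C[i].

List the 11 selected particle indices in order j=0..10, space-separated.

0 1 3 4 5 6 7 9 9 10 10

C = [1/12, 11/48, 1/4, 7/24, 7/16, 11/24, 13/24, 5/8, 2/3, 13/16, 1]
j=0: u_0=13/165 ∈ [0, 1/12) → index 0
j=1: u_1=28/165 ∈ [1/12, 11/48) → index 1
j=2: u_2=43/165 ∈ [1/4, 7/24) → index 3
j=3: u_3=58/165 ∈ [7/24, 7/16) → index 4
j=4: u_4=73/165 ∈ [7/16, 11/24) → index 5
j=5: u_5=8/15 ∈ [11/24, 13/24) → index 6
j=6: u_6=103/165 ∈ [13/24, 5/8) → index 7
j=7: u_7=118/165 ∈ [2/3, 13/16) → index 9
j=8: u_8=133/165 ∈ [2/3, 13/16) → index 9
j=9: u_9=148/165 ∈ [13/16, 1) → index 10
j=10: u_10=163/165 ∈ [13/16, 1) → index 10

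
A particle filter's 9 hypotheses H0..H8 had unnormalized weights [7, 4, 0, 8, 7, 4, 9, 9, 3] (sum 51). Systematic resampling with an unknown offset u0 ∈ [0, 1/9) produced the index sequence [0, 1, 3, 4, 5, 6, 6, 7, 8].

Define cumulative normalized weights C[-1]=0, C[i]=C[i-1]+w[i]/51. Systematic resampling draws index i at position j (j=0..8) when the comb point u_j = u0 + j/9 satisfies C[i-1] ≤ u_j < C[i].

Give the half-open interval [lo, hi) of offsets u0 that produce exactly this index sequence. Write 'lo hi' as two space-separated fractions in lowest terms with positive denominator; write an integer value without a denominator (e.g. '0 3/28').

10/153 5/51

C = [7/51, 11/51, 11/51, 19/51, 26/51, 10/17, 13/17, 16/17, 1]
j=0 picked index 0: u0 ∈ [0, 7/51)
j=1 picked index 1: u0 ∈ [4/153, 16/153)
j=2 picked index 3: u0 ∈ [-1/153, 23/153)
j=3 picked index 4: u0 ∈ [2/51, 3/17)
j=4 picked index 5: u0 ∈ [10/153, 22/153)
j=5 picked index 6: u0 ∈ [5/153, 32/153)
j=6 picked index 6: u0 ∈ [-4/51, 5/51)
j=7 picked index 7: u0 ∈ [-2/153, 25/153)
j=8 picked index 8: u0 ∈ [8/153, 1/9)
intersection: [10/153, 5/51)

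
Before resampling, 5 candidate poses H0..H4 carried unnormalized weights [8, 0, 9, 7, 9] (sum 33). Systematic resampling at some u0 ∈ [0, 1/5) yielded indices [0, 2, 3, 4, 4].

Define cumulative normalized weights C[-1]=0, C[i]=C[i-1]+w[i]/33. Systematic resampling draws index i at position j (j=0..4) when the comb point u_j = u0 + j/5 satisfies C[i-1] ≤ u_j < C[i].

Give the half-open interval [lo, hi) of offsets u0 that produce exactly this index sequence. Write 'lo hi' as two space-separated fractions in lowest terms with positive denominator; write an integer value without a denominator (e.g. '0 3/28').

C = [8/33, 8/33, 17/33, 8/11, 1]
j=0 picked index 0: u0 ∈ [0, 8/33)
j=1 picked index 2: u0 ∈ [7/165, 52/165)
j=2 picked index 3: u0 ∈ [19/165, 18/55)
j=3 picked index 4: u0 ∈ [7/55, 2/5)
j=4 picked index 4: u0 ∈ [-4/55, 1/5)
intersection: [7/55, 1/5)

7/55 1/5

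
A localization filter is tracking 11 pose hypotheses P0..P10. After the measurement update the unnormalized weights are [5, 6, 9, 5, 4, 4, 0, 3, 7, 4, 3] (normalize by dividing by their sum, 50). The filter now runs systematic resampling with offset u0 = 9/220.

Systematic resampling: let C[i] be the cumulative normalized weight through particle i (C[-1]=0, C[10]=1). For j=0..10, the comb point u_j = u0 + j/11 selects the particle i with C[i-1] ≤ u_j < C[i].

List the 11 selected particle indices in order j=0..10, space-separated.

0 1 2 2 3 3 5 7 8 8 10

C = [1/10, 11/50, 2/5, 1/2, 29/50, 33/50, 33/50, 18/25, 43/50, 47/50, 1]
j=0: u_0=9/220 ∈ [0, 1/10) → index 0
j=1: u_1=29/220 ∈ [1/10, 11/50) → index 1
j=2: u_2=49/220 ∈ [11/50, 2/5) → index 2
j=3: u_3=69/220 ∈ [11/50, 2/5) → index 2
j=4: u_4=89/220 ∈ [2/5, 1/2) → index 3
j=5: u_5=109/220 ∈ [2/5, 1/2) → index 3
j=6: u_6=129/220 ∈ [29/50, 33/50) → index 5
j=7: u_7=149/220 ∈ [33/50, 18/25) → index 7
j=8: u_8=169/220 ∈ [18/25, 43/50) → index 8
j=9: u_9=189/220 ∈ [18/25, 43/50) → index 8
j=10: u_10=19/20 ∈ [47/50, 1) → index 10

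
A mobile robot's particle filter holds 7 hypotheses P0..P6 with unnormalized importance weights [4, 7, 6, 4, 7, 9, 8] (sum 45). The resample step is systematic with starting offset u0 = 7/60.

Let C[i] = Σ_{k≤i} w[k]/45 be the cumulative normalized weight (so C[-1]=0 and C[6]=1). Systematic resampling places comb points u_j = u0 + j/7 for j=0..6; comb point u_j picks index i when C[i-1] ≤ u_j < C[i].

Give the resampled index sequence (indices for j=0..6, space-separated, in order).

C = [4/45, 11/45, 17/45, 7/15, 28/45, 37/45, 1]
j=0: u_0=7/60 ∈ [4/45, 11/45) → index 1
j=1: u_1=109/420 ∈ [11/45, 17/45) → index 2
j=2: u_2=169/420 ∈ [17/45, 7/15) → index 3
j=3: u_3=229/420 ∈ [7/15, 28/45) → index 4
j=4: u_4=289/420 ∈ [28/45, 37/45) → index 5
j=5: u_5=349/420 ∈ [37/45, 1) → index 6
j=6: u_6=409/420 ∈ [37/45, 1) → index 6

1 2 3 4 5 6 6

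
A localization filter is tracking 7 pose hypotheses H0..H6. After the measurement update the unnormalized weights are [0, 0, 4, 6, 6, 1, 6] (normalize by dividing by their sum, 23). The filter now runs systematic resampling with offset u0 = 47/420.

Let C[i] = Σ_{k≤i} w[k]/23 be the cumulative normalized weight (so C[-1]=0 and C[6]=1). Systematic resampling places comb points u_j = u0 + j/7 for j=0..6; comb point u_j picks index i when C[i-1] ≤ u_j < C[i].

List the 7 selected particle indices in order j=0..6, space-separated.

C = [0, 0, 4/23, 10/23, 16/23, 17/23, 1]
j=0: u_0=47/420 ∈ [0, 4/23) → index 2
j=1: u_1=107/420 ∈ [4/23, 10/23) → index 3
j=2: u_2=167/420 ∈ [4/23, 10/23) → index 3
j=3: u_3=227/420 ∈ [10/23, 16/23) → index 4
j=4: u_4=41/60 ∈ [10/23, 16/23) → index 4
j=5: u_5=347/420 ∈ [17/23, 1) → index 6
j=6: u_6=407/420 ∈ [17/23, 1) → index 6

2 3 3 4 4 6 6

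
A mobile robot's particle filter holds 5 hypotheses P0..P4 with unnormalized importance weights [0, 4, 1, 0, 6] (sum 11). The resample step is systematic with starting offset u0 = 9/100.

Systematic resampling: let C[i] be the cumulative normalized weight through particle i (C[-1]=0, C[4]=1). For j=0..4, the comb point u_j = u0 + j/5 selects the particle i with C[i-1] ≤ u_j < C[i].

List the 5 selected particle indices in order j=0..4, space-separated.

1 1 4 4 4

C = [0, 4/11, 5/11, 5/11, 1]
j=0: u_0=9/100 ∈ [0, 4/11) → index 1
j=1: u_1=29/100 ∈ [0, 4/11) → index 1
j=2: u_2=49/100 ∈ [5/11, 1) → index 4
j=3: u_3=69/100 ∈ [5/11, 1) → index 4
j=4: u_4=89/100 ∈ [5/11, 1) → index 4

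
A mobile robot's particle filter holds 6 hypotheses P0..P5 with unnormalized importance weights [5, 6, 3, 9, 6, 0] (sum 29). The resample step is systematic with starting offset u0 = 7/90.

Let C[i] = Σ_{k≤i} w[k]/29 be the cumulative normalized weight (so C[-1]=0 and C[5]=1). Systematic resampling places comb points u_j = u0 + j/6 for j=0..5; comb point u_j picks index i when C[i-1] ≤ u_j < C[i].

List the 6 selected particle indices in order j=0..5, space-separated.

C = [5/29, 11/29, 14/29, 23/29, 1, 1]
j=0: u_0=7/90 ∈ [0, 5/29) → index 0
j=1: u_1=11/45 ∈ [5/29, 11/29) → index 1
j=2: u_2=37/90 ∈ [11/29, 14/29) → index 2
j=3: u_3=26/45 ∈ [14/29, 23/29) → index 3
j=4: u_4=67/90 ∈ [14/29, 23/29) → index 3
j=5: u_5=41/45 ∈ [23/29, 1) → index 4

0 1 2 3 3 4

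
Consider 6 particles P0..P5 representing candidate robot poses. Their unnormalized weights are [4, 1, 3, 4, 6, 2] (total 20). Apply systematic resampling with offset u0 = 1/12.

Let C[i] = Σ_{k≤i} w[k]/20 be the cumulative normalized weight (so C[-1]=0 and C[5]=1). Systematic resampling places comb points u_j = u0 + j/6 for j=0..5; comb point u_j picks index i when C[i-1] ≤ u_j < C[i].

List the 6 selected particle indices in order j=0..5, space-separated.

0 2 3 3 4 5

C = [1/5, 1/4, 2/5, 3/5, 9/10, 1]
j=0: u_0=1/12 ∈ [0, 1/5) → index 0
j=1: u_1=1/4 ∈ [1/4, 2/5) → index 2
j=2: u_2=5/12 ∈ [2/5, 3/5) → index 3
j=3: u_3=7/12 ∈ [2/5, 3/5) → index 3
j=4: u_4=3/4 ∈ [3/5, 9/10) → index 4
j=5: u_5=11/12 ∈ [9/10, 1) → index 5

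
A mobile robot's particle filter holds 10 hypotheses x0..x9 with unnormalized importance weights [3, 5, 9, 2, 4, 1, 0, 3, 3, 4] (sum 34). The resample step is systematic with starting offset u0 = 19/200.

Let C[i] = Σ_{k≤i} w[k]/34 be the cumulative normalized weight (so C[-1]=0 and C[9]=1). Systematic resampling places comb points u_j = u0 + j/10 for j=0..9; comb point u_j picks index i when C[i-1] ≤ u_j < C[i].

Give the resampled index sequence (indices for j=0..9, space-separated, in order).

1 1 2 2 2 4 5 8 9 9

C = [3/34, 4/17, 1/2, 19/34, 23/34, 12/17, 12/17, 27/34, 15/17, 1]
j=0: u_0=19/200 ∈ [3/34, 4/17) → index 1
j=1: u_1=39/200 ∈ [3/34, 4/17) → index 1
j=2: u_2=59/200 ∈ [4/17, 1/2) → index 2
j=3: u_3=79/200 ∈ [4/17, 1/2) → index 2
j=4: u_4=99/200 ∈ [4/17, 1/2) → index 2
j=5: u_5=119/200 ∈ [19/34, 23/34) → index 4
j=6: u_6=139/200 ∈ [23/34, 12/17) → index 5
j=7: u_7=159/200 ∈ [27/34, 15/17) → index 8
j=8: u_8=179/200 ∈ [15/17, 1) → index 9
j=9: u_9=199/200 ∈ [15/17, 1) → index 9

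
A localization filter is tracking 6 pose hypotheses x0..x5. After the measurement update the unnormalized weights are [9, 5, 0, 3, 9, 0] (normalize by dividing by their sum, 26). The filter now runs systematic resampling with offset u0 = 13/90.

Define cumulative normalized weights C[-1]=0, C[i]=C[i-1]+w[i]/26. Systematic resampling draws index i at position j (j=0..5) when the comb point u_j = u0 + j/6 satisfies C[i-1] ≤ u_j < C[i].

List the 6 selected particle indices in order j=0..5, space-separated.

0 0 1 3 4 4

C = [9/26, 7/13, 7/13, 17/26, 1, 1]
j=0: u_0=13/90 ∈ [0, 9/26) → index 0
j=1: u_1=14/45 ∈ [0, 9/26) → index 0
j=2: u_2=43/90 ∈ [9/26, 7/13) → index 1
j=3: u_3=29/45 ∈ [7/13, 17/26) → index 3
j=4: u_4=73/90 ∈ [17/26, 1) → index 4
j=5: u_5=44/45 ∈ [17/26, 1) → index 4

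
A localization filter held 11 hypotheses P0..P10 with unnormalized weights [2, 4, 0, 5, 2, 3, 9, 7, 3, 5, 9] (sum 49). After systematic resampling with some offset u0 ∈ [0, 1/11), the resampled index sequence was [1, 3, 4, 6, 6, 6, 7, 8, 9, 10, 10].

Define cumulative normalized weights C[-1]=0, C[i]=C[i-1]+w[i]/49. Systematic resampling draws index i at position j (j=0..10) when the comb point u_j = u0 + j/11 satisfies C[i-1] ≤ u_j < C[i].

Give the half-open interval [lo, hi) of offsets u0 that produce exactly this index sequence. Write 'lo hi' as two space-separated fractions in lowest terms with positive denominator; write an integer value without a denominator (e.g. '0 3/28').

29/539 30/539

C = [2/49, 6/49, 6/49, 11/49, 13/49, 16/49, 25/49, 32/49, 5/7, 40/49, 1]
j=0 picked index 1: u0 ∈ [2/49, 6/49)
j=1 picked index 3: u0 ∈ [17/539, 72/539)
j=2 picked index 4: u0 ∈ [23/539, 45/539)
j=3 picked index 6: u0 ∈ [29/539, 128/539)
j=4 picked index 6: u0 ∈ [-20/539, 79/539)
j=5 picked index 6: u0 ∈ [-69/539, 30/539)
j=6 picked index 7: u0 ∈ [-19/539, 58/539)
j=7 picked index 8: u0 ∈ [9/539, 6/77)
j=8 picked index 9: u0 ∈ [-1/77, 48/539)
j=9 picked index 10: u0 ∈ [-1/539, 2/11)
j=10 picked index 10: u0 ∈ [-50/539, 1/11)
intersection: [29/539, 30/539)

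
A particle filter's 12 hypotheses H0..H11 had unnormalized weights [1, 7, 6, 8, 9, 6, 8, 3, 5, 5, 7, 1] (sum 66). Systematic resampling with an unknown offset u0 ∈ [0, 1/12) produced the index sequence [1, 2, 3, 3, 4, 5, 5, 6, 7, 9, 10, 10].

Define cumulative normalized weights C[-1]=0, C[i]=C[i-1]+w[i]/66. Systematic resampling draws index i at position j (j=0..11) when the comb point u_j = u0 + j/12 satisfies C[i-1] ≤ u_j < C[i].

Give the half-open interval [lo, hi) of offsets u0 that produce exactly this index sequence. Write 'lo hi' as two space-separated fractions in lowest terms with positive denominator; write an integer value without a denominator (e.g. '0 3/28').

C = [1/66, 4/33, 7/33, 1/3, 31/66, 37/66, 15/22, 8/11, 53/66, 29/33, 65/66, 1]
j=0 picked index 1: u0 ∈ [1/66, 4/33)
j=1 picked index 2: u0 ∈ [5/132, 17/132)
j=2 picked index 3: u0 ∈ [1/22, 1/6)
j=3 picked index 3: u0 ∈ [-5/132, 1/12)
j=4 picked index 4: u0 ∈ [0, 3/22)
j=5 picked index 5: u0 ∈ [7/132, 19/132)
j=6 picked index 5: u0 ∈ [-1/33, 2/33)
j=7 picked index 6: u0 ∈ [-1/44, 13/132)
j=8 picked index 7: u0 ∈ [1/66, 2/33)
j=9 picked index 9: u0 ∈ [7/132, 17/132)
j=10 picked index 10: u0 ∈ [1/22, 5/33)
j=11 picked index 10: u0 ∈ [-5/132, 3/44)
intersection: [7/132, 2/33)

7/132 2/33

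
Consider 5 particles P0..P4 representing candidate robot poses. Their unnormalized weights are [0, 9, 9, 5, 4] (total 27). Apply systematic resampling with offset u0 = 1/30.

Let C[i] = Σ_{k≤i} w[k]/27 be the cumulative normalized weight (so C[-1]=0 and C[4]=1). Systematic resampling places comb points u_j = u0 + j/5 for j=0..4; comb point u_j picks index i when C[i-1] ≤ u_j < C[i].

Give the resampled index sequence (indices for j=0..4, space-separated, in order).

C = [0, 1/3, 2/3, 23/27, 1]
j=0: u_0=1/30 ∈ [0, 1/3) → index 1
j=1: u_1=7/30 ∈ [0, 1/3) → index 1
j=2: u_2=13/30 ∈ [1/3, 2/3) → index 2
j=3: u_3=19/30 ∈ [1/3, 2/3) → index 2
j=4: u_4=5/6 ∈ [2/3, 23/27) → index 3

1 1 2 2 3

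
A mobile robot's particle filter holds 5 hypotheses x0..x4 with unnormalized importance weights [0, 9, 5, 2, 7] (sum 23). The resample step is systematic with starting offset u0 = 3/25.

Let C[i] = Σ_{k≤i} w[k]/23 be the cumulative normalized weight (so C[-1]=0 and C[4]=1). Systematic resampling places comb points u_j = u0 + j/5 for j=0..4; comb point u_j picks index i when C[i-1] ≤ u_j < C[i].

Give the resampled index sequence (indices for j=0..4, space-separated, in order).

1 1 2 4 4

C = [0, 9/23, 14/23, 16/23, 1]
j=0: u_0=3/25 ∈ [0, 9/23) → index 1
j=1: u_1=8/25 ∈ [0, 9/23) → index 1
j=2: u_2=13/25 ∈ [9/23, 14/23) → index 2
j=3: u_3=18/25 ∈ [16/23, 1) → index 4
j=4: u_4=23/25 ∈ [16/23, 1) → index 4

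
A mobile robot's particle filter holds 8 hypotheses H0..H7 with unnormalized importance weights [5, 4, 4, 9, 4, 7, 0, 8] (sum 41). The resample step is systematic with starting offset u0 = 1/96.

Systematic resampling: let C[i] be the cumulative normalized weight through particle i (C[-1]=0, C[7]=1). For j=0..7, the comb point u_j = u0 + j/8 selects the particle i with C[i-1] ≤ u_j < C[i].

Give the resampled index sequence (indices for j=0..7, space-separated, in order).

0 1 2 3 3 5 5 7

C = [5/41, 9/41, 13/41, 22/41, 26/41, 33/41, 33/41, 1]
j=0: u_0=1/96 ∈ [0, 5/41) → index 0
j=1: u_1=13/96 ∈ [5/41, 9/41) → index 1
j=2: u_2=25/96 ∈ [9/41, 13/41) → index 2
j=3: u_3=37/96 ∈ [13/41, 22/41) → index 3
j=4: u_4=49/96 ∈ [13/41, 22/41) → index 3
j=5: u_5=61/96 ∈ [26/41, 33/41) → index 5
j=6: u_6=73/96 ∈ [26/41, 33/41) → index 5
j=7: u_7=85/96 ∈ [33/41, 1) → index 7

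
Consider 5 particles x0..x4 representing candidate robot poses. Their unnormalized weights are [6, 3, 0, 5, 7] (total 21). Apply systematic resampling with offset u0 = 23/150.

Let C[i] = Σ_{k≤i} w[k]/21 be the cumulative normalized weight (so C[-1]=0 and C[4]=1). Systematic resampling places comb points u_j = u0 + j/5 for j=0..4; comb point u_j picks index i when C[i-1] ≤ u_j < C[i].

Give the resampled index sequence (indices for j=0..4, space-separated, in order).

0 1 3 4 4

C = [2/7, 3/7, 3/7, 2/3, 1]
j=0: u_0=23/150 ∈ [0, 2/7) → index 0
j=1: u_1=53/150 ∈ [2/7, 3/7) → index 1
j=2: u_2=83/150 ∈ [3/7, 2/3) → index 3
j=3: u_3=113/150 ∈ [2/3, 1) → index 4
j=4: u_4=143/150 ∈ [2/3, 1) → index 4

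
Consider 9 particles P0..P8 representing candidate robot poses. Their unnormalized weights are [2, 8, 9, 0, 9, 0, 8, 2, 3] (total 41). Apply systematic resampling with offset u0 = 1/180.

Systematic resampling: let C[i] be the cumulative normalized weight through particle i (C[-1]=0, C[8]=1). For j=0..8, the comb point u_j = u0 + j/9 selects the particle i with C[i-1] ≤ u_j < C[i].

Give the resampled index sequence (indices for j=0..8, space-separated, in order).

0 1 1 2 2 4 4 6 7

C = [2/41, 10/41, 19/41, 19/41, 28/41, 28/41, 36/41, 38/41, 1]
j=0: u_0=1/180 ∈ [0, 2/41) → index 0
j=1: u_1=7/60 ∈ [2/41, 10/41) → index 1
j=2: u_2=41/180 ∈ [2/41, 10/41) → index 1
j=3: u_3=61/180 ∈ [10/41, 19/41) → index 2
j=4: u_4=9/20 ∈ [10/41, 19/41) → index 2
j=5: u_5=101/180 ∈ [19/41, 28/41) → index 4
j=6: u_6=121/180 ∈ [19/41, 28/41) → index 4
j=7: u_7=47/60 ∈ [28/41, 36/41) → index 6
j=8: u_8=161/180 ∈ [36/41, 38/41) → index 7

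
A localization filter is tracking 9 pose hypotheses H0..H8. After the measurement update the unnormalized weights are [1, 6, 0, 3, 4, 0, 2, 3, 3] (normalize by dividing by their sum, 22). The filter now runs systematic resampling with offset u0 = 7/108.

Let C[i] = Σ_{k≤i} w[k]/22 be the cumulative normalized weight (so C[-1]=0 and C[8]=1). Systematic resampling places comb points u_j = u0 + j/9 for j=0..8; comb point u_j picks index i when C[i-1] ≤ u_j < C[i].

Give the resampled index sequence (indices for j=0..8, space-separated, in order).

C = [1/22, 7/22, 7/22, 5/11, 7/11, 7/11, 8/11, 19/22, 1]
j=0: u_0=7/108 ∈ [1/22, 7/22) → index 1
j=1: u_1=19/108 ∈ [1/22, 7/22) → index 1
j=2: u_2=31/108 ∈ [1/22, 7/22) → index 1
j=3: u_3=43/108 ∈ [7/22, 5/11) → index 3
j=4: u_4=55/108 ∈ [5/11, 7/11) → index 4
j=5: u_5=67/108 ∈ [5/11, 7/11) → index 4
j=6: u_6=79/108 ∈ [8/11, 19/22) → index 7
j=7: u_7=91/108 ∈ [8/11, 19/22) → index 7
j=8: u_8=103/108 ∈ [19/22, 1) → index 8

1 1 1 3 4 4 7 7 8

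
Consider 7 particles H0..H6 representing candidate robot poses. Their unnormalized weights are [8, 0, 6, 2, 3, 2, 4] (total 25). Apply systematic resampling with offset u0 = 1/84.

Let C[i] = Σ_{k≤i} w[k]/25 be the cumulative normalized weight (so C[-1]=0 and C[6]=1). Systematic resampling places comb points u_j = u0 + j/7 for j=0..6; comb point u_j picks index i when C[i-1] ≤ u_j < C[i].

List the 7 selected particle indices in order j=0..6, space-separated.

0 0 0 2 3 4 6

C = [8/25, 8/25, 14/25, 16/25, 19/25, 21/25, 1]
j=0: u_0=1/84 ∈ [0, 8/25) → index 0
j=1: u_1=13/84 ∈ [0, 8/25) → index 0
j=2: u_2=25/84 ∈ [0, 8/25) → index 0
j=3: u_3=37/84 ∈ [8/25, 14/25) → index 2
j=4: u_4=7/12 ∈ [14/25, 16/25) → index 3
j=5: u_5=61/84 ∈ [16/25, 19/25) → index 4
j=6: u_6=73/84 ∈ [21/25, 1) → index 6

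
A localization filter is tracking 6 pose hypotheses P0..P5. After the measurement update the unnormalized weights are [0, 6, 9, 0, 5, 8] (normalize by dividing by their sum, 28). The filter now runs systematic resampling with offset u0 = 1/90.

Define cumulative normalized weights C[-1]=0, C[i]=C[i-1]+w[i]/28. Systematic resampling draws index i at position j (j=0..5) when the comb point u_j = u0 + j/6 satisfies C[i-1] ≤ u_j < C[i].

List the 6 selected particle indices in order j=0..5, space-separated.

1 1 2 2 4 5

C = [0, 3/14, 15/28, 15/28, 5/7, 1]
j=0: u_0=1/90 ∈ [0, 3/14) → index 1
j=1: u_1=8/45 ∈ [0, 3/14) → index 1
j=2: u_2=31/90 ∈ [3/14, 15/28) → index 2
j=3: u_3=23/45 ∈ [3/14, 15/28) → index 2
j=4: u_4=61/90 ∈ [15/28, 5/7) → index 4
j=5: u_5=38/45 ∈ [5/7, 1) → index 5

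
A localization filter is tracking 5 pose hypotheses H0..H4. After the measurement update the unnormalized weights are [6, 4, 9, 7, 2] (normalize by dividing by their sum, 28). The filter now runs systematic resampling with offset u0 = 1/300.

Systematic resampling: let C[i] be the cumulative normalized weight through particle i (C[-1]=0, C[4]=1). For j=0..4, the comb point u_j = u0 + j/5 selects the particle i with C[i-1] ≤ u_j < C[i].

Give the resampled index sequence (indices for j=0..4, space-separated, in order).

C = [3/14, 5/14, 19/28, 13/14, 1]
j=0: u_0=1/300 ∈ [0, 3/14) → index 0
j=1: u_1=61/300 ∈ [0, 3/14) → index 0
j=2: u_2=121/300 ∈ [5/14, 19/28) → index 2
j=3: u_3=181/300 ∈ [5/14, 19/28) → index 2
j=4: u_4=241/300 ∈ [19/28, 13/14) → index 3

0 0 2 2 3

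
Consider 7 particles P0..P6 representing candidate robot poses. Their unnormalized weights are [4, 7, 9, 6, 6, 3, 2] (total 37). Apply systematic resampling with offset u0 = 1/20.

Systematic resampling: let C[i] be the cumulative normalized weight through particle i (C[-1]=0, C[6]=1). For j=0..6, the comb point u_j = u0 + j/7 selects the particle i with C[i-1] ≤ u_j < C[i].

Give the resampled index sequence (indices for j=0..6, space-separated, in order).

0 1 2 2 3 4 5

C = [4/37, 11/37, 20/37, 26/37, 32/37, 35/37, 1]
j=0: u_0=1/20 ∈ [0, 4/37) → index 0
j=1: u_1=27/140 ∈ [4/37, 11/37) → index 1
j=2: u_2=47/140 ∈ [11/37, 20/37) → index 2
j=3: u_3=67/140 ∈ [11/37, 20/37) → index 2
j=4: u_4=87/140 ∈ [20/37, 26/37) → index 3
j=5: u_5=107/140 ∈ [26/37, 32/37) → index 4
j=6: u_6=127/140 ∈ [32/37, 35/37) → index 5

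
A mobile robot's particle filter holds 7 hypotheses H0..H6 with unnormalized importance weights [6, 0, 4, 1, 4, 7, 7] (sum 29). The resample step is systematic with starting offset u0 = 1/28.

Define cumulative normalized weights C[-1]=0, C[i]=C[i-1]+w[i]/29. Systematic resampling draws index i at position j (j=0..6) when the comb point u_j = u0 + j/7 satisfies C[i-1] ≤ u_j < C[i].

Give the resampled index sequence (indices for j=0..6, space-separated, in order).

C = [6/29, 6/29, 10/29, 11/29, 15/29, 22/29, 1]
j=0: u_0=1/28 ∈ [0, 6/29) → index 0
j=1: u_1=5/28 ∈ [0, 6/29) → index 0
j=2: u_2=9/28 ∈ [6/29, 10/29) → index 2
j=3: u_3=13/28 ∈ [11/29, 15/29) → index 4
j=4: u_4=17/28 ∈ [15/29, 22/29) → index 5
j=5: u_5=3/4 ∈ [15/29, 22/29) → index 5
j=6: u_6=25/28 ∈ [22/29, 1) → index 6

0 0 2 4 5 5 6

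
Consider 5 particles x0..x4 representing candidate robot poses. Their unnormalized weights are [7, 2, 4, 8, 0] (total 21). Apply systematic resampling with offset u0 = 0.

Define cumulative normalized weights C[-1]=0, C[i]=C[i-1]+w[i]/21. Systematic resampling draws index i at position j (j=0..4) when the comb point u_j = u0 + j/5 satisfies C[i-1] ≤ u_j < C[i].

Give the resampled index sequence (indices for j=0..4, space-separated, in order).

0 0 1 2 3

C = [1/3, 3/7, 13/21, 1, 1]
j=0: u_0=0 ∈ [0, 1/3) → index 0
j=1: u_1=1/5 ∈ [0, 1/3) → index 0
j=2: u_2=2/5 ∈ [1/3, 3/7) → index 1
j=3: u_3=3/5 ∈ [3/7, 13/21) → index 2
j=4: u_4=4/5 ∈ [13/21, 1) → index 3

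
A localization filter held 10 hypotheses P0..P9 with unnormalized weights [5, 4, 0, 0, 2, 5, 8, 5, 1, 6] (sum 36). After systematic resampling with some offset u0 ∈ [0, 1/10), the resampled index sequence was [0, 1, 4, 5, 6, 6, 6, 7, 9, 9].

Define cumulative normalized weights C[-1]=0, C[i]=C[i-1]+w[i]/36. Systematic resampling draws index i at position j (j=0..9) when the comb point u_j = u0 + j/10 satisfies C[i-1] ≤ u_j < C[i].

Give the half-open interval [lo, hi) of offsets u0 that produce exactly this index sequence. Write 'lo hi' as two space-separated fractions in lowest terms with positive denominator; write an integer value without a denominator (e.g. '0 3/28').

1/20 1/15

C = [5/36, 1/4, 1/4, 1/4, 11/36, 4/9, 2/3, 29/36, 5/6, 1]
j=0 picked index 0: u0 ∈ [0, 5/36)
j=1 picked index 1: u0 ∈ [7/180, 3/20)
j=2 picked index 4: u0 ∈ [1/20, 19/180)
j=3 picked index 5: u0 ∈ [1/180, 13/90)
j=4 picked index 6: u0 ∈ [2/45, 4/15)
j=5 picked index 6: u0 ∈ [-1/18, 1/6)
j=6 picked index 6: u0 ∈ [-7/45, 1/15)
j=7 picked index 7: u0 ∈ [-1/30, 19/180)
j=8 picked index 9: u0 ∈ [1/30, 1/5)
j=9 picked index 9: u0 ∈ [-1/15, 1/10)
intersection: [1/20, 1/15)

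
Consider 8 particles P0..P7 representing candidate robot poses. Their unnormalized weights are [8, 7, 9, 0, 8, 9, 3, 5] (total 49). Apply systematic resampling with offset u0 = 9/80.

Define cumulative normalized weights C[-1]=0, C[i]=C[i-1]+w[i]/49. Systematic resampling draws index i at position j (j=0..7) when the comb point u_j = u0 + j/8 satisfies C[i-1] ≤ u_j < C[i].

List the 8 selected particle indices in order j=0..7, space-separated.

0 1 2 2 4 5 6 7

C = [8/49, 15/49, 24/49, 24/49, 32/49, 41/49, 44/49, 1]
j=0: u_0=9/80 ∈ [0, 8/49) → index 0
j=1: u_1=19/80 ∈ [8/49, 15/49) → index 1
j=2: u_2=29/80 ∈ [15/49, 24/49) → index 2
j=3: u_3=39/80 ∈ [15/49, 24/49) → index 2
j=4: u_4=49/80 ∈ [24/49, 32/49) → index 4
j=5: u_5=59/80 ∈ [32/49, 41/49) → index 5
j=6: u_6=69/80 ∈ [41/49, 44/49) → index 6
j=7: u_7=79/80 ∈ [44/49, 1) → index 7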